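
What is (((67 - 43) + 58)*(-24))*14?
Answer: -27552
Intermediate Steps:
(((67 - 43) + 58)*(-24))*14 = ((24 + 58)*(-24))*14 = (82*(-24))*14 = -1968*14 = -27552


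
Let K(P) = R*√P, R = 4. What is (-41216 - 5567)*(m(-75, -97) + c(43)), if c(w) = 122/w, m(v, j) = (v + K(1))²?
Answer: -10146530955/43 ≈ -2.3597e+8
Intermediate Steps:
K(P) = 4*√P
m(v, j) = (4 + v)² (m(v, j) = (v + 4*√1)² = (v + 4*1)² = (v + 4)² = (4 + v)²)
(-41216 - 5567)*(m(-75, -97) + c(43)) = (-41216 - 5567)*((4 - 75)² + 122/43) = -46783*((-71)² + 122*(1/43)) = -46783*(5041 + 122/43) = -46783*216885/43 = -10146530955/43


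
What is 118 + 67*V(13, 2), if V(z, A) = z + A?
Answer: 1123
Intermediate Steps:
V(z, A) = A + z
118 + 67*V(13, 2) = 118 + 67*(2 + 13) = 118 + 67*15 = 118 + 1005 = 1123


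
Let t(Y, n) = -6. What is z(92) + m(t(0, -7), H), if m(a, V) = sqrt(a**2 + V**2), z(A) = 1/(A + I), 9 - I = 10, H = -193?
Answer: 1/91 + sqrt(37285) ≈ 193.10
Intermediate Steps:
I = -1 (I = 9 - 1*10 = 9 - 10 = -1)
z(A) = 1/(-1 + A) (z(A) = 1/(A - 1) = 1/(-1 + A))
m(a, V) = sqrt(V**2 + a**2)
z(92) + m(t(0, -7), H) = 1/(-1 + 92) + sqrt((-193)**2 + (-6)**2) = 1/91 + sqrt(37249 + 36) = 1/91 + sqrt(37285)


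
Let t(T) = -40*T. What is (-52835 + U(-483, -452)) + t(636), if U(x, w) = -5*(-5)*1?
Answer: -78250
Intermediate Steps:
U(x, w) = 25 (U(x, w) = 25*1 = 25)
(-52835 + U(-483, -452)) + t(636) = (-52835 + 25) - 40*636 = -52810 - 25440 = -78250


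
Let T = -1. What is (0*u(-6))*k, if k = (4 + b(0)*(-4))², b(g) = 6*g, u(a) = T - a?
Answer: 0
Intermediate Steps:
u(a) = -1 - a
k = 16 (k = (4 + (6*0)*(-4))² = (4 + 0*(-4))² = (4 + 0)² = 4² = 16)
(0*u(-6))*k = (0*(-1 - 1*(-6)))*16 = (0*(-1 + 6))*16 = (0*5)*16 = 0*16 = 0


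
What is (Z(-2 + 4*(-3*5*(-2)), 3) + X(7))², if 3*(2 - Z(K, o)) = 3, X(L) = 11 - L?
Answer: 25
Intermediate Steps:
Z(K, o) = 1 (Z(K, o) = 2 - ⅓*3 = 2 - 1 = 1)
(Z(-2 + 4*(-3*5*(-2)), 3) + X(7))² = (1 + (11 - 1*7))² = (1 + (11 - 7))² = (1 + 4)² = 5² = 25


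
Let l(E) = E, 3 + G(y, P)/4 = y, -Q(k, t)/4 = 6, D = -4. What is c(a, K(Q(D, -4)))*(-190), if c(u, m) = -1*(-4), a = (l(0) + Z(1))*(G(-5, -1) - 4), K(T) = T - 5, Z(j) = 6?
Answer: -760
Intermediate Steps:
Q(k, t) = -24 (Q(k, t) = -4*6 = -24)
G(y, P) = -12 + 4*y
K(T) = -5 + T
a = -216 (a = (0 + 6)*((-12 + 4*(-5)) - 4) = 6*((-12 - 20) - 4) = 6*(-32 - 4) = 6*(-36) = -216)
c(u, m) = 4
c(a, K(Q(D, -4)))*(-190) = 4*(-190) = -760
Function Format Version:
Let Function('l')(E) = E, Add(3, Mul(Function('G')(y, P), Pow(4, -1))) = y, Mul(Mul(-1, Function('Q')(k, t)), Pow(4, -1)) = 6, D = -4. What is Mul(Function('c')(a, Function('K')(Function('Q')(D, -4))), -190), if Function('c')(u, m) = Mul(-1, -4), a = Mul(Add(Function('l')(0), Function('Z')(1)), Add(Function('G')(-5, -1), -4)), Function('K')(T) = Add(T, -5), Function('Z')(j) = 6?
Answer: -760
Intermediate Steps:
Function('Q')(k, t) = -24 (Function('Q')(k, t) = Mul(-4, 6) = -24)
Function('G')(y, P) = Add(-12, Mul(4, y))
Function('K')(T) = Add(-5, T)
a = -216 (a = Mul(Add(0, 6), Add(Add(-12, Mul(4, -5)), -4)) = Mul(6, Add(Add(-12, -20), -4)) = Mul(6, Add(-32, -4)) = Mul(6, -36) = -216)
Function('c')(u, m) = 4
Mul(Function('c')(a, Function('K')(Function('Q')(D, -4))), -190) = Mul(4, -190) = -760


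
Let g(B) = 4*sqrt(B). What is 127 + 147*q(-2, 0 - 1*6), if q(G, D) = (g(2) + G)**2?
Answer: 5419 - 2352*sqrt(2) ≈ 2092.8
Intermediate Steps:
q(G, D) = (G + 4*sqrt(2))**2 (q(G, D) = (4*sqrt(2) + G)**2 = (G + 4*sqrt(2))**2)
127 + 147*q(-2, 0 - 1*6) = 127 + 147*(-2 + 4*sqrt(2))**2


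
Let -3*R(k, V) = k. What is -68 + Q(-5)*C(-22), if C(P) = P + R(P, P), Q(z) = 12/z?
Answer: -164/5 ≈ -32.800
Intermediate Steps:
R(k, V) = -k/3
C(P) = 2*P/3 (C(P) = P - P/3 = 2*P/3)
-68 + Q(-5)*C(-22) = -68 + (12/(-5))*((2/3)*(-22)) = -68 + (12*(-1/5))*(-44/3) = -68 - 12/5*(-44/3) = -68 + 176/5 = -164/5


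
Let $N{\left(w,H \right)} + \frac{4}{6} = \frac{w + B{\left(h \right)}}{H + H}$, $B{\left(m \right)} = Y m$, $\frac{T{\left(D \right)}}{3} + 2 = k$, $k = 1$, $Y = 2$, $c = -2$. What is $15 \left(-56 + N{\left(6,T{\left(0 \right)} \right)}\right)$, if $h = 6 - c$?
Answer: $-905$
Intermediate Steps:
$h = 8$ ($h = 6 - -2 = 6 + 2 = 8$)
$T{\left(D \right)} = -3$ ($T{\left(D \right)} = -6 + 3 \cdot 1 = -6 + 3 = -3$)
$B{\left(m \right)} = 2 m$
$N{\left(w,H \right)} = - \frac{2}{3} + \frac{16 + w}{2 H}$ ($N{\left(w,H \right)} = - \frac{2}{3} + \frac{w + 2 \cdot 8}{H + H} = - \frac{2}{3} + \frac{w + 16}{2 H} = - \frac{2}{3} + \left(16 + w\right) \frac{1}{2 H} = - \frac{2}{3} + \frac{16 + w}{2 H}$)
$15 \left(-56 + N{\left(6,T{\left(0 \right)} \right)}\right) = 15 \left(-56 + \frac{48 - -12 + 3 \cdot 6}{6 \left(-3\right)}\right) = 15 \left(-56 + \frac{1}{6} \left(- \frac{1}{3}\right) \left(48 + 12 + 18\right)\right) = 15 \left(-56 + \frac{1}{6} \left(- \frac{1}{3}\right) 78\right) = 15 \left(-56 - \frac{13}{3}\right) = 15 \left(- \frac{181}{3}\right) = -905$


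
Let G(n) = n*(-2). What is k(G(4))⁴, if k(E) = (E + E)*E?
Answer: 268435456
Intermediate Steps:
G(n) = -2*n
k(E) = 2*E² (k(E) = (2*E)*E = 2*E²)
k(G(4))⁴ = (2*(-2*4)²)⁴ = (2*(-8)²)⁴ = (2*64)⁴ = 128⁴ = 268435456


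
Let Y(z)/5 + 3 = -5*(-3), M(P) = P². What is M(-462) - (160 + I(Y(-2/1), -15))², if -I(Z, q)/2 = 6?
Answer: 191540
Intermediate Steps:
Y(z) = 60 (Y(z) = -15 + 5*(-5*(-3)) = -15 + 5*15 = -15 + 75 = 60)
I(Z, q) = -12 (I(Z, q) = -2*6 = -12)
M(-462) - (160 + I(Y(-2/1), -15))² = (-462)² - (160 - 12)² = 213444 - 1*148² = 213444 - 1*21904 = 213444 - 21904 = 191540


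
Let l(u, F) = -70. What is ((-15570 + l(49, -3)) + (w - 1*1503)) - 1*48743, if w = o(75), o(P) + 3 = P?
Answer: -65814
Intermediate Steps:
o(P) = -3 + P
w = 72 (w = -3 + 75 = 72)
((-15570 + l(49, -3)) + (w - 1*1503)) - 1*48743 = ((-15570 - 70) + (72 - 1*1503)) - 1*48743 = (-15640 + (72 - 1503)) - 48743 = (-15640 - 1431) - 48743 = -17071 - 48743 = -65814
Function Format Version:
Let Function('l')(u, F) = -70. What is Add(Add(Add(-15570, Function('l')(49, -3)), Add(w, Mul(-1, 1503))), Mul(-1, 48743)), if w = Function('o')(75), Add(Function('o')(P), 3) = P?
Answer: -65814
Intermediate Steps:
Function('o')(P) = Add(-3, P)
w = 72 (w = Add(-3, 75) = 72)
Add(Add(Add(-15570, Function('l')(49, -3)), Add(w, Mul(-1, 1503))), Mul(-1, 48743)) = Add(Add(Add(-15570, -70), Add(72, Mul(-1, 1503))), Mul(-1, 48743)) = Add(Add(-15640, Add(72, -1503)), -48743) = Add(Add(-15640, -1431), -48743) = Add(-17071, -48743) = -65814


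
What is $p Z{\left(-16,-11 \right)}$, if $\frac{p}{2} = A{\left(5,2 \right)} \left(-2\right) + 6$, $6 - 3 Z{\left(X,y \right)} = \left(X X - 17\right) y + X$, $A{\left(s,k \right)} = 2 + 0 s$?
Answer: $\frac{10604}{3} \approx 3534.7$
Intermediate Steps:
$A{\left(s,k \right)} = 2$ ($A{\left(s,k \right)} = 2 + 0 = 2$)
$Z{\left(X,y \right)} = 2 - \frac{X}{3} - \frac{y \left(-17 + X^{2}\right)}{3}$ ($Z{\left(X,y \right)} = 2 - \frac{\left(X X - 17\right) y + X}{3} = 2 - \frac{\left(X^{2} - 17\right) y + X}{3} = 2 - \frac{\left(-17 + X^{2}\right) y + X}{3} = 2 - \frac{y \left(-17 + X^{2}\right) + X}{3} = 2 - \frac{X + y \left(-17 + X^{2}\right)}{3} = 2 - \left(\frac{X}{3} + \frac{y \left(-17 + X^{2}\right)}{3}\right) = 2 - \frac{X}{3} - \frac{y \left(-17 + X^{2}\right)}{3}$)
$p = 4$ ($p = 2 \left(2 \left(-2\right) + 6\right) = 2 \left(-4 + 6\right) = 2 \cdot 2 = 4$)
$p Z{\left(-16,-11 \right)} = 4 \left(2 - - \frac{16}{3} + \frac{17}{3} \left(-11\right) - - \frac{11 \left(-16\right)^{2}}{3}\right) = 4 \left(2 + \frac{16}{3} - \frac{187}{3} - \left(- \frac{11}{3}\right) 256\right) = 4 \left(2 + \frac{16}{3} - \frac{187}{3} + \frac{2816}{3}\right) = 4 \cdot \frac{2651}{3} = \frac{10604}{3}$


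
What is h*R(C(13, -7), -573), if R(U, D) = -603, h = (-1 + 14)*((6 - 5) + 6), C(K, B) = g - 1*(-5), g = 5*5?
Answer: -54873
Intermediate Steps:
g = 25
C(K, B) = 30 (C(K, B) = 25 - 1*(-5) = 25 + 5 = 30)
h = 91 (h = 13*(1 + 6) = 13*7 = 91)
h*R(C(13, -7), -573) = 91*(-603) = -54873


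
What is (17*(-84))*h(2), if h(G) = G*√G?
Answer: -2856*√2 ≈ -4039.0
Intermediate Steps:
h(G) = G^(3/2)
(17*(-84))*h(2) = (17*(-84))*2^(3/2) = -2856*√2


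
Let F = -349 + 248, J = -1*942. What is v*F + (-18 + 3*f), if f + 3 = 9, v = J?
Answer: 95142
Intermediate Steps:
J = -942
v = -942
F = -101
f = 6 (f = -3 + 9 = 6)
v*F + (-18 + 3*f) = -942*(-101) + (-18 + 3*6) = 95142 + (-18 + 18) = 95142 + 0 = 95142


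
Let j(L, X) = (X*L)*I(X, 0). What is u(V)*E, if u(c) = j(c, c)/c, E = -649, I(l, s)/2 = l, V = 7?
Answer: -63602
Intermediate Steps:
I(l, s) = 2*l
j(L, X) = 2*L*X² (j(L, X) = (X*L)*(2*X) = (L*X)*(2*X) = 2*L*X²)
u(c) = 2*c² (u(c) = (2*c*c²)/c = (2*c³)/c = 2*c²)
u(V)*E = (2*7²)*(-649) = (2*49)*(-649) = 98*(-649) = -63602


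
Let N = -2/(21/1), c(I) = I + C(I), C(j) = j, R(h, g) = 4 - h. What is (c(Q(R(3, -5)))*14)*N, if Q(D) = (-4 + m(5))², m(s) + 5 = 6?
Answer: -24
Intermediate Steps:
m(s) = 1 (m(s) = -5 + 6 = 1)
Q(D) = 9 (Q(D) = (-4 + 1)² = (-3)² = 9)
c(I) = 2*I (c(I) = I + I = 2*I)
N = -2/21 (N = -2/(21*1) = -2/21 ≈ -0.095238)
(c(Q(R(3, -5)))*14)*N = ((2*9)*14)*(-2/21) = (18*14)*(-2/21) = 252*(-2/21) = -24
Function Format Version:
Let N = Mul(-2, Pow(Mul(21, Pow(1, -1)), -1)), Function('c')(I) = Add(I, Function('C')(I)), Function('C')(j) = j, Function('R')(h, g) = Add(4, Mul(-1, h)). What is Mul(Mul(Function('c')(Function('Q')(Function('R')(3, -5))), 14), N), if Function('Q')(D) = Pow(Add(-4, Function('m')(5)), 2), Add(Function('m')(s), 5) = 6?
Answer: -24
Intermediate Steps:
Function('m')(s) = 1 (Function('m')(s) = Add(-5, 6) = 1)
Function('Q')(D) = 9 (Function('Q')(D) = Pow(Add(-4, 1), 2) = Pow(-3, 2) = 9)
Function('c')(I) = Mul(2, I) (Function('c')(I) = Add(I, I) = Mul(2, I))
N = Rational(-2, 21) (N = Mul(-2, Pow(Mul(21, 1), -1)) = Mul(-2, Pow(21, -1)) = Mul(-2, Rational(1, 21)) = Rational(-2, 21) ≈ -0.095238)
Mul(Mul(Function('c')(Function('Q')(Function('R')(3, -5))), 14), N) = Mul(Mul(Mul(2, 9), 14), Rational(-2, 21)) = Mul(Mul(18, 14), Rational(-2, 21)) = Mul(252, Rational(-2, 21)) = -24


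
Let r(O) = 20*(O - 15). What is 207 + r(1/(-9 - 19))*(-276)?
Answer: 582429/7 ≈ 83204.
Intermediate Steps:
r(O) = -300 + 20*O (r(O) = 20*(-15 + O) = -300 + 20*O)
207 + r(1/(-9 - 19))*(-276) = 207 + (-300 + 20/(-9 - 19))*(-276) = 207 + (-300 + 20/(-28))*(-276) = 207 + (-300 + 20*(-1/28))*(-276) = 207 + (-300 - 5/7)*(-276) = 207 - 2105/7*(-276) = 207 + 580980/7 = 582429/7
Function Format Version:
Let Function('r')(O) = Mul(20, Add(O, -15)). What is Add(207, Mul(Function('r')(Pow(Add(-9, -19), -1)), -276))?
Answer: Rational(582429, 7) ≈ 83204.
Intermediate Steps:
Function('r')(O) = Add(-300, Mul(20, O)) (Function('r')(O) = Mul(20, Add(-15, O)) = Add(-300, Mul(20, O)))
Add(207, Mul(Function('r')(Pow(Add(-9, -19), -1)), -276)) = Add(207, Mul(Add(-300, Mul(20, Pow(Add(-9, -19), -1))), -276)) = Add(207, Mul(Add(-300, Mul(20, Pow(-28, -1))), -276)) = Add(207, Mul(Add(-300, Mul(20, Rational(-1, 28))), -276)) = Add(207, Mul(Add(-300, Rational(-5, 7)), -276)) = Add(207, Mul(Rational(-2105, 7), -276)) = Add(207, Rational(580980, 7)) = Rational(582429, 7)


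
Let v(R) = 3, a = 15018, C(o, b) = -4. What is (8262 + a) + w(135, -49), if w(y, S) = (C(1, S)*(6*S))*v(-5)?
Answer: 26808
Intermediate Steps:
w(y, S) = -72*S (w(y, S) = -24*S*3 = -72*S)
(8262 + a) + w(135, -49) = (8262 + 15018) - 72*(-49) = 23280 + 3528 = 26808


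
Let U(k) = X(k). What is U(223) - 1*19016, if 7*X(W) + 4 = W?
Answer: -132893/7 ≈ -18985.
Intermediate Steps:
X(W) = -4/7 + W/7
U(k) = -4/7 + k/7
U(223) - 1*19016 = (-4/7 + (⅐)*223) - 1*19016 = (-4/7 + 223/7) - 19016 = 219/7 - 19016 = -132893/7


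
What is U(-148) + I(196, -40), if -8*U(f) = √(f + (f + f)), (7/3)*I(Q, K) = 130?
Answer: 390/7 - I*√111/4 ≈ 55.714 - 2.6339*I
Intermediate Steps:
I(Q, K) = 390/7 (I(Q, K) = (3/7)*130 = 390/7)
U(f) = -√3*√f/8 (U(f) = -√(f + (f + f))/8 = -√(f + 2*f)/8 = -√3*√f/8)
U(-148) + I(196, -40) = -√3*√(-148)/8 + 390/7 = -√3*2*I*√37/8 + 390/7 = -I*√111/4 + 390/7 = 390/7 - I*√111/4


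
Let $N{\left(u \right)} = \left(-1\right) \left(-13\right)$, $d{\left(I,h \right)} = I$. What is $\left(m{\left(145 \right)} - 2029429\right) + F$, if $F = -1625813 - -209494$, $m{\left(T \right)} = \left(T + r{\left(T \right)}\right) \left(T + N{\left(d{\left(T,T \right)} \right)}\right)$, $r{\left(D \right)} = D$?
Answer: $-3399928$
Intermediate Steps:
$N{\left(u \right)} = 13$
$m{\left(T \right)} = 2 T \left(13 + T\right)$ ($m{\left(T \right)} = \left(T + T\right) \left(T + 13\right) = 2 T \left(13 + T\right)$)
$F = -1416319$ ($F = -1625813 + 209494 = -1416319$)
$\left(m{\left(145 \right)} - 2029429\right) + F = \left(2 \cdot 145 \left(13 + 145\right) - 2029429\right) - 1416319 = \left(2 \cdot 145 \cdot 158 - 2029429\right) - 1416319 = \left(45820 - 2029429\right) - 1416319 = -1983609 - 1416319 = -3399928$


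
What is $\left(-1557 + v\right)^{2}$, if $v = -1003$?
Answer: $6553600$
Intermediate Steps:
$\left(-1557 + v\right)^{2} = \left(-1557 - 1003\right)^{2} = \left(-2560\right)^{2} = 6553600$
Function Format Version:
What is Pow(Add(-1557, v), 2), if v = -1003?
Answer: 6553600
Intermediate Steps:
Pow(Add(-1557, v), 2) = Pow(Add(-1557, -1003), 2) = Pow(-2560, 2) = 6553600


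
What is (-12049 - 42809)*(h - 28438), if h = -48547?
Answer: 4223243130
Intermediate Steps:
(-12049 - 42809)*(h - 28438) = (-12049 - 42809)*(-48547 - 28438) = -54858*(-76985) = 4223243130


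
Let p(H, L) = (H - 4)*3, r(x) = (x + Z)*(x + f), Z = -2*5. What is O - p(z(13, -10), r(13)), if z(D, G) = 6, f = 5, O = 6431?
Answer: 6425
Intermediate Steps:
Z = -10
r(x) = (-10 + x)*(5 + x) (r(x) = (x - 10)*(x + 5) = (-10 + x)*(5 + x))
p(H, L) = -12 + 3*H (p(H, L) = (-4 + H)*3 = -12 + 3*H)
O - p(z(13, -10), r(13)) = 6431 - (-12 + 3*6) = 6431 - (-12 + 18) = 6431 - 1*6 = 6431 - 6 = 6425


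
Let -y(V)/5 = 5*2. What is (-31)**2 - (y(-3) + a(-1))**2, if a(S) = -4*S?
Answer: -1155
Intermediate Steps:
y(V) = -50 (y(V) = -25*2 = -5*10 = -50)
(-31)**2 - (y(-3) + a(-1))**2 = (-31)**2 - (-50 - 4*(-1))**2 = 961 - (-50 + 4)**2 = 961 - 1*(-46)**2 = 961 - 1*2116 = 961 - 2116 = -1155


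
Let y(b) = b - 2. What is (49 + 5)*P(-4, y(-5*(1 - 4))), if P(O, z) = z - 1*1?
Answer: 648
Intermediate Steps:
y(b) = -2 + b
P(O, z) = -1 + z (P(O, z) = z - 1 = -1 + z)
(49 + 5)*P(-4, y(-5*(1 - 4))) = (49 + 5)*(-1 + (-2 - 5*(1 - 4))) = 54*(-1 + (-2 - 5*(-3))) = 54*(-1 + (-2 + 15)) = 54*(-1 + 13) = 54*12 = 648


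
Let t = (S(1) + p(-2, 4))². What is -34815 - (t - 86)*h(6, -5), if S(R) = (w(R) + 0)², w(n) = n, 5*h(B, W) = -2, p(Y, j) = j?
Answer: -174197/5 ≈ -34839.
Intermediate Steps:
h(B, W) = -⅖ (h(B, W) = (⅕)*(-2) = -⅖)
S(R) = R² (S(R) = (R + 0)² = R²)
t = 25 (t = (1² + 4)² = (1 + 4)² = 5² = 25)
-34815 - (t - 86)*h(6, -5) = -34815 - (25 - 86)*(-2)/5 = -34815 - (-61)*(-2)/5 = -34815 - 1*122/5 = -34815 - 122/5 = -174197/5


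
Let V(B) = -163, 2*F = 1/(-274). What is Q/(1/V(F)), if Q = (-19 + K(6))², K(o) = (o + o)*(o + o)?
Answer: -2546875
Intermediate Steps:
F = -1/548 (F = (½)/(-274) = (½)*(-1/274) = -1/548 ≈ -0.0018248)
K(o) = 4*o² (K(o) = (2*o)*(2*o) = 4*o²)
Q = 15625 (Q = (-19 + 4*6²)² = (-19 + 4*36)² = (-19 + 144)² = 125² = 15625)
Q/(1/V(F)) = 15625/(1/(-163)) = 15625/(-1/163) = 15625*(-163) = -2546875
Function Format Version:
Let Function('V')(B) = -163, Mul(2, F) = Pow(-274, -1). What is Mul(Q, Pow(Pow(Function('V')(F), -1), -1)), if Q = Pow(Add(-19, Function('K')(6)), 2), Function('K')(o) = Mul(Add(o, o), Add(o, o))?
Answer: -2546875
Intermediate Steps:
F = Rational(-1, 548) (F = Mul(Rational(1, 2), Pow(-274, -1)) = Mul(Rational(1, 2), Rational(-1, 274)) = Rational(-1, 548) ≈ -0.0018248)
Function('K')(o) = Mul(4, Pow(o, 2)) (Function('K')(o) = Mul(Mul(2, o), Mul(2, o)) = Mul(4, Pow(o, 2)))
Q = 15625 (Q = Pow(Add(-19, Mul(4, Pow(6, 2))), 2) = Pow(Add(-19, Mul(4, 36)), 2) = Pow(Add(-19, 144), 2) = Pow(125, 2) = 15625)
Mul(Q, Pow(Pow(Function('V')(F), -1), -1)) = Mul(15625, Pow(Pow(-163, -1), -1)) = Mul(15625, Pow(Rational(-1, 163), -1)) = Mul(15625, -163) = -2546875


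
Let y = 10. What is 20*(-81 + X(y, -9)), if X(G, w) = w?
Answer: -1800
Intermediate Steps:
20*(-81 + X(y, -9)) = 20*(-81 - 9) = 20*(-90) = -1800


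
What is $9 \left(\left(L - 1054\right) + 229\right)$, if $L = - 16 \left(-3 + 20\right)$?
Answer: $-9873$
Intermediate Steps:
$L = -272$ ($L = \left(-16\right) 17 = -272$)
$9 \left(\left(L - 1054\right) + 229\right) = 9 \left(\left(-272 - 1054\right) + 229\right) = 9 \left(-1326 + 229\right) = 9 \left(-1097\right) = -9873$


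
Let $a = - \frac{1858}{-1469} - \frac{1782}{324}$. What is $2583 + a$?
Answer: $\frac{7576411}{2938} \approx 2578.8$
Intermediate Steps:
$a = - \frac{12443}{2938}$ ($a = \left(-1858\right) \left(- \frac{1}{1469}\right) - \frac{11}{2} = \frac{1858}{1469} - \frac{11}{2} = - \frac{12443}{2938} \approx -4.2352$)
$2583 + a = 2583 - \frac{12443}{2938} = \frac{7576411}{2938}$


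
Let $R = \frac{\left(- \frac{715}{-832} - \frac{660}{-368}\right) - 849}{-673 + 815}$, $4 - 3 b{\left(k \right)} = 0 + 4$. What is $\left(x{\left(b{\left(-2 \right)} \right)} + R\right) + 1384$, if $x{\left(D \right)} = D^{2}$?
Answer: $\frac{288043393}{209024} \approx 1378.0$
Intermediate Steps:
$b{\left(k \right)} = 0$ ($b{\left(k \right)} = \frac{4}{3} - \frac{0 + 4}{3} = \frac{4}{3} - \frac{4}{3} = 0$)
$R = - \frac{1245823}{209024}$ ($R = \frac{\left(\left(-715\right) \left(- \frac{1}{832}\right) - - \frac{165}{92}\right) - 849}{142} = \left(\left(\frac{55}{64} + \frac{165}{92}\right) - 849\right) \frac{1}{142} = \left(\frac{3905}{1472} - 849\right) \frac{1}{142} = \left(- \frac{1245823}{1472}\right) \frac{1}{142} = - \frac{1245823}{209024} \approx -5.9602$)
$\left(x{\left(b{\left(-2 \right)} \right)} + R\right) + 1384 = \left(0^{2} - \frac{1245823}{209024}\right) + 1384 = \left(0 - \frac{1245823}{209024}\right) + 1384 = - \frac{1245823}{209024} + 1384 = \frac{288043393}{209024}$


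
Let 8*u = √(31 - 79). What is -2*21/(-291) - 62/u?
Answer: 14/97 + 124*I*√3/3 ≈ 0.14433 + 71.591*I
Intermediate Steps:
u = I*√3/2 (u = √(31 - 79)/8 = √(-48)/8 = (4*I*√3)/8 = I*√3/2 ≈ 0.86602*I)
-2*21/(-291) - 62/u = -2*21/(-291) - 62*(-2*I*√3/3) = -42*(-1/291) - (-124)*I*√3/3 = 14/97 + 124*I*√3/3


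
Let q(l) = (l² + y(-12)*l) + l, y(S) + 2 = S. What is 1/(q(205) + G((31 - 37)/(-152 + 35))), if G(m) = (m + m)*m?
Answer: 1521/59866568 ≈ 2.5407e-5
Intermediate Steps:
y(S) = -2 + S
q(l) = l² - 13*l (q(l) = (l² + (-2 - 12)*l) + l = (l² - 14*l) + l = l² - 13*l)
G(m) = 2*m² (G(m) = (2*m)*m = 2*m²)
1/(q(205) + G((31 - 37)/(-152 + 35))) = 1/(205*(-13 + 205) + 2*((31 - 37)/(-152 + 35))²) = 1/(205*192 + 2*(-6/(-117))²) = 1/(39360 + 2*(-6*(-1/117))²) = 1/(39360 + 2*(2/39)²) = 1/(39360 + 2*(4/1521)) = 1/(39360 + 8/1521) = 1/(59866568/1521) = 1521/59866568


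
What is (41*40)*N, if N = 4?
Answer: 6560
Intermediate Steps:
(41*40)*N = (41*40)*4 = 1640*4 = 6560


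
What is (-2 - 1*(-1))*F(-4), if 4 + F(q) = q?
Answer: 8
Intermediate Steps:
F(q) = -4 + q
(-2 - 1*(-1))*F(-4) = (-2 - 1*(-1))*(-4 - 4) = (-2 + 1)*(-8) = -1*(-8) = 8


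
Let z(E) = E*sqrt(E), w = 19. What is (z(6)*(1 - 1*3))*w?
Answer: -228*sqrt(6) ≈ -558.48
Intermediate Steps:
z(E) = E**(3/2)
(z(6)*(1 - 1*3))*w = (6**(3/2)*(1 - 1*3))*19 = ((6*sqrt(6))*(1 - 3))*19 = ((6*sqrt(6))*(-2))*19 = -12*sqrt(6)*19 = -228*sqrt(6)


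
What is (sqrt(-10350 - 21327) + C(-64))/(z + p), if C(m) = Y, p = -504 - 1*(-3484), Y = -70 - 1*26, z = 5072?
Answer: -8/671 + I*sqrt(31677)/8052 ≈ -0.011923 + 0.022104*I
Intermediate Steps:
Y = -96 (Y = -70 - 26 = -96)
p = 2980 (p = -504 + 3484 = 2980)
C(m) = -96
(sqrt(-10350 - 21327) + C(-64))/(z + p) = (sqrt(-10350 - 21327) - 96)/(5072 + 2980) = (sqrt(-31677) - 96)/8052 = (I*sqrt(31677) - 96)*(1/8052) = (-96 + I*sqrt(31677))*(1/8052) = -8/671 + I*sqrt(31677)/8052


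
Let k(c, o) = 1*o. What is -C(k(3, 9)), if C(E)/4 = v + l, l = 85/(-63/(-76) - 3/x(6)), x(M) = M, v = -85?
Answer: -3468/5 ≈ -693.60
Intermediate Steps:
k(c, o) = o
l = 1292/5 (l = 85/(-63/(-76) - 3/6) = 85/(-63*(-1/76) - 3*1/6) = 85/(63/76 - 1/2) = 85/(25/76) = 85*(76/25) = 1292/5 ≈ 258.40)
C(E) = 3468/5 (C(E) = 4*(-85 + 1292/5) = 4*(867/5) = 3468/5)
-C(k(3, 9)) = -1*3468/5 = -3468/5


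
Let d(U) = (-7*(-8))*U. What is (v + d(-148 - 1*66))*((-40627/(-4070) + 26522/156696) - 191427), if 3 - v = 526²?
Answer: 2936522476284635313/53146060 ≈ 5.5254e+10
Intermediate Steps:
d(U) = 56*U
v = -276673 (v = 3 - 1*526² = 3 - 1*276676 = 3 - 276676 = -276673)
(v + d(-148 - 1*66))*((-40627/(-4070) + 26522/156696) - 191427) = (-276673 + 56*(-148 - 1*66))*((-40627/(-4070) + 26522/156696) - 191427) = (-276673 + 56*(-148 - 66))*((-40627*(-1/4070) + 26522*(1/156696)) - 191427) = (-276673 + 56*(-214))*((40627/4070 + 13261/78348) - 191427) = (-276673 - 11984)*(1618508233/159438180 - 191427) = -288657*(-30519153974627/159438180) = 2936522476284635313/53146060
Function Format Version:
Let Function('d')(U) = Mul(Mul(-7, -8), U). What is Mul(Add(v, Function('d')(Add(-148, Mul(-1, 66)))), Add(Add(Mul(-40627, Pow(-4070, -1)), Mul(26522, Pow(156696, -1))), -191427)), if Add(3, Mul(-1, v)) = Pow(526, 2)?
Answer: Rational(2936522476284635313, 53146060) ≈ 5.5254e+10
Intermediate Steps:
Function('d')(U) = Mul(56, U)
v = -276673 (v = Add(3, Mul(-1, Pow(526, 2))) = Add(3, Mul(-1, 276676)) = Add(3, -276676) = -276673)
Mul(Add(v, Function('d')(Add(-148, Mul(-1, 66)))), Add(Add(Mul(-40627, Pow(-4070, -1)), Mul(26522, Pow(156696, -1))), -191427)) = Mul(Add(-276673, Mul(56, Add(-148, Mul(-1, 66)))), Add(Add(Mul(-40627, Pow(-4070, -1)), Mul(26522, Pow(156696, -1))), -191427)) = Mul(Add(-276673, Mul(56, Add(-148, -66))), Add(Add(Mul(-40627, Rational(-1, 4070)), Mul(26522, Rational(1, 156696))), -191427)) = Mul(Add(-276673, Mul(56, -214)), Add(Add(Rational(40627, 4070), Rational(13261, 78348)), -191427)) = Mul(Add(-276673, -11984), Add(Rational(1618508233, 159438180), -191427)) = Mul(-288657, Rational(-30519153974627, 159438180)) = Rational(2936522476284635313, 53146060)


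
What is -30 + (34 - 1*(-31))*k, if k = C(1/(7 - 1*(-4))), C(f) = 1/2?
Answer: 5/2 ≈ 2.5000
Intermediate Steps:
C(f) = ½
k = ½ ≈ 0.50000
-30 + (34 - 1*(-31))*k = -30 + (34 - 1*(-31))*(½) = -30 + (34 + 31)*(½) = -30 + 65*(½) = -30 + 65/2 = 5/2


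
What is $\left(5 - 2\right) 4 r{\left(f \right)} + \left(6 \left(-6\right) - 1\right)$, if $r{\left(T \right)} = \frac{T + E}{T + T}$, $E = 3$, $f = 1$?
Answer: $-13$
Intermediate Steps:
$r{\left(T \right)} = \frac{3 + T}{2 T}$ ($r{\left(T \right)} = \frac{T + 3}{T + T} = \frac{3 + T}{2 T}$)
$\left(5 - 2\right) 4 r{\left(f \right)} + \left(6 \left(-6\right) - 1\right) = \left(5 - 2\right) 4 \frac{3 + 1}{2 \cdot 1} + \left(6 \left(-6\right) - 1\right) = 3 \cdot 4 \cdot \frac{1}{2} \cdot 1 \cdot 4 - 37 = 12 \cdot 2 - 37 = 24 - 37 = -13$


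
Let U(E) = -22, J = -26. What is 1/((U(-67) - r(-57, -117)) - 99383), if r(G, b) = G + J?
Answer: -1/99322 ≈ -1.0068e-5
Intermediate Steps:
r(G, b) = -26 + G (r(G, b) = G - 26 = -26 + G)
1/((U(-67) - r(-57, -117)) - 99383) = 1/((-22 - (-26 - 57)) - 99383) = 1/((-22 - 1*(-83)) - 99383) = 1/((-22 + 83) - 99383) = 1/(61 - 99383) = 1/(-99322) = -1/99322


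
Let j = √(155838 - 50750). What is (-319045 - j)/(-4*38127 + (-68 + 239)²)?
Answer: 319045/123267 + 8*√1642/123267 ≈ 2.5909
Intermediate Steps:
j = 8*√1642 (j = √105088 = 8*√1642 ≈ 324.17)
(-319045 - j)/(-4*38127 + (-68 + 239)²) = (-319045 - 8*√1642)/(-4*38127 + (-68 + 239)²) = (-319045 - 8*√1642)/(-152508 + 171²) = (-319045 - 8*√1642)/(-152508 + 29241) = (-319045 - 8*√1642)/(-123267) = (-319045 - 8*√1642)*(-1/123267) = 319045/123267 + 8*√1642/123267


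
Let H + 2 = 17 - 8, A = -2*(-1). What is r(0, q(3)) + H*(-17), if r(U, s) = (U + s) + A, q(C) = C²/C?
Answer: -114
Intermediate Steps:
q(C) = C
A = 2
H = 7 (H = -2 + (17 - 8) = -2 + 9 = 7)
r(U, s) = 2 + U + s (r(U, s) = (U + s) + 2 = 2 + U + s)
r(0, q(3)) + H*(-17) = (2 + 0 + 3) + 7*(-17) = 5 - 119 = -114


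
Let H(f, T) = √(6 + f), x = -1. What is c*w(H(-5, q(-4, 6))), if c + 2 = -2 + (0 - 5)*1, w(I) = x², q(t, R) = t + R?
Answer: -9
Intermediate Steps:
q(t, R) = R + t
w(I) = 1 (w(I) = (-1)² = 1)
c = -9 (c = -2 + (-2 + (0 - 5)*1) = -2 + (-2 - 5*1) = -2 + (-2 - 5) = -2 - 7 = -9)
c*w(H(-5, q(-4, 6))) = -9*1 = -9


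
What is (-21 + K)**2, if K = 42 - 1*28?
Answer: 49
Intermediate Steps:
K = 14 (K = 42 - 28 = 14)
(-21 + K)**2 = (-21 + 14)**2 = (-7)**2 = 49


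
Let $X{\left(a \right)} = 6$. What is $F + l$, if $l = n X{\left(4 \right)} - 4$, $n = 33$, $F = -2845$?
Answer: $-2651$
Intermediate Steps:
$l = 194$ ($l = 33 \cdot 6 - 4 = 198 - 4 = 194$)
$F + l = -2845 + 194 = -2651$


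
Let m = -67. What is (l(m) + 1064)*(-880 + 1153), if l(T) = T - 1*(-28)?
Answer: 279825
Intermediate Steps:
l(T) = 28 + T (l(T) = T + 28 = 28 + T)
(l(m) + 1064)*(-880 + 1153) = ((28 - 67) + 1064)*(-880 + 1153) = (-39 + 1064)*273 = 1025*273 = 279825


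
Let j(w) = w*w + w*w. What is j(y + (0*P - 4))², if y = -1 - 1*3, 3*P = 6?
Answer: 16384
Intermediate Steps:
P = 2 (P = (⅓)*6 = 2)
y = -4 (y = -1 - 3 = -4)
j(w) = 2*w² (j(w) = w² + w² = 2*w²)
j(y + (0*P - 4))² = (2*(-4 + (0*2 - 4))²)² = (2*(-4 + (0 - 4))²)² = (2*(-4 - 4)²)² = (2*(-8)²)² = (2*64)² = 128² = 16384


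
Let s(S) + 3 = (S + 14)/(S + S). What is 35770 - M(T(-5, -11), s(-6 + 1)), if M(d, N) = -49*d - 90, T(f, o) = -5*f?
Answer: 37085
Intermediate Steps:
s(S) = -3 + (14 + S)/(2*S) (s(S) = -3 + (S + 14)/(S + S) = -3 + (14 + S)/((2*S)) = -3 + (14 + S)*(1/(2*S)) = -3 + (14 + S)/(2*S))
M(d, N) = -90 - 49*d
35770 - M(T(-5, -11), s(-6 + 1)) = 35770 - (-90 - (-245)*(-5)) = 35770 - (-90 - 49*25) = 35770 - (-90 - 1225) = 35770 - 1*(-1315) = 35770 + 1315 = 37085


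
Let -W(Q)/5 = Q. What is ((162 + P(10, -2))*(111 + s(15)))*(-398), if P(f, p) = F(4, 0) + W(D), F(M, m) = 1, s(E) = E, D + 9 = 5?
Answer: -9177084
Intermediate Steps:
D = -4 (D = -9 + 5 = -4)
W(Q) = -5*Q
P(f, p) = 21 (P(f, p) = 1 - 5*(-4) = 1 + 20 = 21)
((162 + P(10, -2))*(111 + s(15)))*(-398) = ((162 + 21)*(111 + 15))*(-398) = (183*126)*(-398) = 23058*(-398) = -9177084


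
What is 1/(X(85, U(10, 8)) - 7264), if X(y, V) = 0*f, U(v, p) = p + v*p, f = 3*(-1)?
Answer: -1/7264 ≈ -0.00013767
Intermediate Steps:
f = -3
U(v, p) = p + p*v
X(y, V) = 0 (X(y, V) = 0*(-3) = 0)
1/(X(85, U(10, 8)) - 7264) = 1/(0 - 7264) = 1/(-7264) = -1/7264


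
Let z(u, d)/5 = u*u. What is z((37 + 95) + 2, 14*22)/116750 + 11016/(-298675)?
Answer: 102115694/139481225 ≈ 0.73211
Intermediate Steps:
z(u, d) = 5*u**2 (z(u, d) = 5*(u*u) = 5*u**2)
z((37 + 95) + 2, 14*22)/116750 + 11016/(-298675) = (5*((37 + 95) + 2)**2)/116750 + 11016/(-298675) = (5*(132 + 2)**2)*(1/116750) + 11016*(-1/298675) = (5*134**2)*(1/116750) - 11016/298675 = (5*17956)*(1/116750) - 11016/298675 = 89780*(1/116750) - 11016/298675 = 8978/11675 - 11016/298675 = 102115694/139481225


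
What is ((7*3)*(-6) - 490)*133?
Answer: -81928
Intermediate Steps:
((7*3)*(-6) - 490)*133 = (21*(-6) - 490)*133 = (-126 - 490)*133 = -616*133 = -81928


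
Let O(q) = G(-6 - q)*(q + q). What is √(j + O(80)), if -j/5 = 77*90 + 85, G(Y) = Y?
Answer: I*√48835 ≈ 220.99*I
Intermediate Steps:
O(q) = 2*q*(-6 - q) (O(q) = (-6 - q)*(q + q) = (-6 - q)*(2*q) = 2*q*(-6 - q))
j = -35075 (j = -5*(77*90 + 85) = -5*(6930 + 85) = -5*7015 = -35075)
√(j + O(80)) = √(-35075 - 2*80*(6 + 80)) = √(-35075 - 2*80*86) = √(-35075 - 13760) = √(-48835) = I*√48835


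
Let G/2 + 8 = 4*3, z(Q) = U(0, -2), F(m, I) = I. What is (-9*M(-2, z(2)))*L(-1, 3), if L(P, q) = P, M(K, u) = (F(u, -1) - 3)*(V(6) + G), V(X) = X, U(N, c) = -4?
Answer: -504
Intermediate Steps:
z(Q) = -4
G = 8 (G = -16 + 2*(4*3) = -16 + 2*12 = -16 + 24 = 8)
M(K, u) = -56 (M(K, u) = (-1 - 3)*(6 + 8) = -4*14 = -56)
(-9*M(-2, z(2)))*L(-1, 3) = -9*(-56)*(-1) = 504*(-1) = -504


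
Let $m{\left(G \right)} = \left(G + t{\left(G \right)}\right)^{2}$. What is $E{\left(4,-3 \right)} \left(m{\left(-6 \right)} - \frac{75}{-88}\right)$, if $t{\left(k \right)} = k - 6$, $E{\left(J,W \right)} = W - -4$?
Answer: $\frac{28587}{88} \approx 324.85$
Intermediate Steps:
$E{\left(J,W \right)} = 4 + W$ ($E{\left(J,W \right)} = W + 4 = 4 + W$)
$t{\left(k \right)} = -6 + k$ ($t{\left(k \right)} = k - 6 = -6 + k$)
$m{\left(G \right)} = \left(-6 + 2 G\right)^{2}$ ($m{\left(G \right)} = \left(G + \left(-6 + G\right)\right)^{2} = \left(-6 + 2 G\right)^{2}$)
$E{\left(4,-3 \right)} \left(m{\left(-6 \right)} - \frac{75}{-88}\right) = \left(4 - 3\right) \left(4 \left(-3 - 6\right)^{2} - \frac{75}{-88}\right) = 1 \left(4 \left(-9\right)^{2} - - \frac{75}{88}\right) = 1 \left(4 \cdot 81 + \frac{75}{88}\right) = 1 \left(324 + \frac{75}{88}\right) = 1 \cdot \frac{28587}{88} = \frac{28587}{88}$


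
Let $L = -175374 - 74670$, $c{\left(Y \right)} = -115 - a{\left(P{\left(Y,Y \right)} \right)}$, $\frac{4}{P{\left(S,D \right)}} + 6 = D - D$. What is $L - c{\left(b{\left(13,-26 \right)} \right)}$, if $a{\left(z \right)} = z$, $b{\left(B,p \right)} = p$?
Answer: $- \frac{749789}{3} \approx -2.4993 \cdot 10^{5}$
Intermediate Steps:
$P{\left(S,D \right)} = - \frac{2}{3}$ ($P{\left(S,D \right)} = \frac{4}{-6 + \left(D - D\right)} = \frac{4}{-6 + 0} = \frac{4}{-6} = 4 \left(- \frac{1}{6}\right) = - \frac{2}{3}$)
$c{\left(Y \right)} = - \frac{343}{3}$ ($c{\left(Y \right)} = -115 - - \frac{2}{3} = -115 + \frac{2}{3} = - \frac{343}{3}$)
$L = -250044$ ($L = -175374 - 74670 = -250044$)
$L - c{\left(b{\left(13,-26 \right)} \right)} = -250044 - - \frac{343}{3} = -250044 + \frac{343}{3} = - \frac{749789}{3}$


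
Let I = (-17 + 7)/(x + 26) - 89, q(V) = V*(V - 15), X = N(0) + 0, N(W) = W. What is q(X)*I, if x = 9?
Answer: 0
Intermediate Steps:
X = 0 (X = 0 + 0 = 0)
q(V) = V*(-15 + V)
I = -625/7 (I = (-17 + 7)/(9 + 26) - 89 = -10/35 - 89 = -10*1/35 - 89 = -2/7 - 89 = -625/7 ≈ -89.286)
q(X)*I = (0*(-15 + 0))*(-625/7) = (0*(-15))*(-625/7) = 0*(-625/7) = 0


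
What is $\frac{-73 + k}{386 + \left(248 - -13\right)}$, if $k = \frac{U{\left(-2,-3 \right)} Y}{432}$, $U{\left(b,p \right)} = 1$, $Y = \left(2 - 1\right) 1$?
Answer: $- \frac{31535}{279504} \approx -0.11282$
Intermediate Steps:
$Y = 1$ ($Y = 1 \cdot 1 = 1$)
$k = \frac{1}{432}$ ($k = \frac{1 \cdot 1}{432} = 1 \cdot \frac{1}{432} = \frac{1}{432} \approx 0.0023148$)
$\frac{-73 + k}{386 + \left(248 - -13\right)} = \frac{-73 + \frac{1}{432}}{386 + \left(248 - -13\right)} = - \frac{31535}{432 \left(386 + \left(248 + 13\right)\right)} = - \frac{31535}{432 \left(386 + 261\right)} = - \frac{31535}{432 \cdot 647} = \left(- \frac{31535}{432}\right) \frac{1}{647} = - \frac{31535}{279504}$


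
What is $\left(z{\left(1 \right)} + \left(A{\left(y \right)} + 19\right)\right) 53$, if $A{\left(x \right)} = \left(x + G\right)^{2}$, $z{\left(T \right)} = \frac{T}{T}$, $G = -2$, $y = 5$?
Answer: $1537$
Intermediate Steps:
$z{\left(T \right)} = 1$
$A{\left(x \right)} = \left(-2 + x\right)^{2}$ ($A{\left(x \right)} = \left(x - 2\right)^{2} = \left(-2 + x\right)^{2}$)
$\left(z{\left(1 \right)} + \left(A{\left(y \right)} + 19\right)\right) 53 = \left(1 + \left(\left(-2 + 5\right)^{2} + 19\right)\right) 53 = \left(1 + \left(3^{2} + 19\right)\right) 53 = \left(1 + \left(9 + 19\right)\right) 53 = \left(1 + 28\right) 53 = 29 \cdot 53 = 1537$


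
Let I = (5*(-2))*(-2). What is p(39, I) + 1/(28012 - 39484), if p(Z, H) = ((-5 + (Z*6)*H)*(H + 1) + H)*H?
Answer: 22529860799/11472 ≈ 1.9639e+6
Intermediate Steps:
I = 20 (I = -10*(-2) = 20)
p(Z, H) = H*(H + (1 + H)*(-5 + 6*H*Z)) (p(Z, H) = ((-5 + (6*Z)*H)*(1 + H) + H)*H = ((-5 + 6*H*Z)*(1 + H) + H)*H = ((1 + H)*(-5 + 6*H*Z) + H)*H = (H + (1 + H)*(-5 + 6*H*Z))*H = H*(H + (1 + H)*(-5 + 6*H*Z)))
p(39, I) + 1/(28012 - 39484) = 20*(-5 - 4*20 + 6*20*39 + 6*39*20**2) + 1/(28012 - 39484) = 20*(-5 - 80 + 4680 + 6*39*400) + 1/(-11472) = 20*(-5 - 80 + 4680 + 93600) - 1/11472 = 20*98195 - 1/11472 = 1963900 - 1/11472 = 22529860799/11472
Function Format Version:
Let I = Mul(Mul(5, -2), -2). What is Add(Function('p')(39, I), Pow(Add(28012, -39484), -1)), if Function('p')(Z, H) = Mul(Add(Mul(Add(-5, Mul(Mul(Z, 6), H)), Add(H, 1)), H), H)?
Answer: Rational(22529860799, 11472) ≈ 1.9639e+6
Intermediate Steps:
I = 20 (I = Mul(-10, -2) = 20)
Function('p')(Z, H) = Mul(H, Add(H, Mul(Add(1, H), Add(-5, Mul(6, H, Z))))) (Function('p')(Z, H) = Mul(Add(Mul(Add(-5, Mul(Mul(6, Z), H)), Add(1, H)), H), H) = Mul(Add(Mul(Add(-5, Mul(6, H, Z)), Add(1, H)), H), H) = Mul(Add(Mul(Add(1, H), Add(-5, Mul(6, H, Z))), H), H) = Mul(Add(H, Mul(Add(1, H), Add(-5, Mul(6, H, Z)))), H) = Mul(H, Add(H, Mul(Add(1, H), Add(-5, Mul(6, H, Z))))))
Add(Function('p')(39, I), Pow(Add(28012, -39484), -1)) = Add(Mul(20, Add(-5, Mul(-4, 20), Mul(6, 20, 39), Mul(6, 39, Pow(20, 2)))), Pow(Add(28012, -39484), -1)) = Add(Mul(20, Add(-5, -80, 4680, Mul(6, 39, 400))), Pow(-11472, -1)) = Add(Mul(20, Add(-5, -80, 4680, 93600)), Rational(-1, 11472)) = Add(Mul(20, 98195), Rational(-1, 11472)) = Add(1963900, Rational(-1, 11472)) = Rational(22529860799, 11472)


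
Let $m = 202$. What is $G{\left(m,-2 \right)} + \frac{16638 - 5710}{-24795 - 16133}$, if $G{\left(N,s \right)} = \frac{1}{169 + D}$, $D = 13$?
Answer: $- \frac{30437}{116389} \approx -0.26151$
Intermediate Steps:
$G{\left(N,s \right)} = \frac{1}{182}$ ($G{\left(N,s \right)} = \frac{1}{169 + 13} = \frac{1}{182}$)
$G{\left(m,-2 \right)} + \frac{16638 - 5710}{-24795 - 16133} = \frac{1}{182} + \frac{16638 - 5710}{-24795 - 16133} = \frac{1}{182} + \frac{10928}{-40928} = \frac{1}{182} + 10928 \left(- \frac{1}{40928}\right) = \frac{1}{182} - \frac{683}{2558} = - \frac{30437}{116389}$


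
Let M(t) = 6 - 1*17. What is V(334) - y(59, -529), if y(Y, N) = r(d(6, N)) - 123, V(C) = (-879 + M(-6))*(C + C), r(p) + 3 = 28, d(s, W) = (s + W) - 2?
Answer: -594422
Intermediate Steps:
M(t) = -11 (M(t) = 6 - 17 = -11)
d(s, W) = -2 + W + s (d(s, W) = (W + s) - 2 = -2 + W + s)
r(p) = 25 (r(p) = -3 + 28 = 25)
V(C) = -1780*C (V(C) = (-879 - 11)*(C + C) = -1780*C)
y(Y, N) = -98 (y(Y, N) = 25 - 123 = -98)
V(334) - y(59, -529) = -1780*334 - 1*(-98) = -594520 + 98 = -594422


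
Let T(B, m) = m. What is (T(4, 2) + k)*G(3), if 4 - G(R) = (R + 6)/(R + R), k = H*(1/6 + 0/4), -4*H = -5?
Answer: 265/48 ≈ 5.5208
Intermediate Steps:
H = 5/4 (H = -¼*(-5) = 5/4 ≈ 1.2500)
k = 5/24 (k = 5*(1/6 + 0/4)/4 = 5*(1*(⅙) + 0*(¼))/4 = 5*(⅙ + 0)/4 = (5/4)*(⅙) = 5/24 ≈ 0.20833)
G(R) = 4 - (6 + R)/(2*R) (G(R) = 4 - (R + 6)/(R + R) = 4 - (6 + R)/(2*R))
(T(4, 2) + k)*G(3) = (2 + 5/24)*(7/2 - 3/3) = 53*(7/2 - 3*⅓)/24 = 53*(7/2 - 1)/24 = (53/24)*(5/2) = 265/48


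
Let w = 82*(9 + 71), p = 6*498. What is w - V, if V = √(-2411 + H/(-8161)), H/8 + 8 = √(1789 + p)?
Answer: 6560 - √(-160576709227 - 65288*√4777)/8161 ≈ 6560.0 - 49.103*I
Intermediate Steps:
p = 2988
w = 6560 (w = 82*80 = 6560)
H = -64 + 8*√4777 (H = -64 + 8*√(1789 + 2988) = -64 + 8*√4777 ≈ 488.93)
V = √(-19676107/8161 - 8*√4777/8161) (V = √(-2411 + (-64 + 8*√4777)/(-8161)) = √(-2411 + (-64 + 8*√4777)*(-1/8161)) = √(-2411 + (64/8161 - 8*√4777/8161)) = √(-19676107/8161 - 8*√4777/8161) ≈ 49.103*I)
w - V = 6560 - √(-160576709227 - 65288*√4777)/8161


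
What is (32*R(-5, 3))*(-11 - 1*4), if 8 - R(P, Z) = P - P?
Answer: -3840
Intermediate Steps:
R(P, Z) = 8 (R(P, Z) = 8 - (P - P) = 8 - 1*0 = 8 + 0 = 8)
(32*R(-5, 3))*(-11 - 1*4) = (32*8)*(-11 - 1*4) = 256*(-11 - 4) = 256*(-15) = -3840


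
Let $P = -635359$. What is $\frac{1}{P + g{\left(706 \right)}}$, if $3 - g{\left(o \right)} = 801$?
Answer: $- \frac{1}{636157} \approx -1.5719 \cdot 10^{-6}$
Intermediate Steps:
$g{\left(o \right)} = -798$ ($g{\left(o \right)} = 3 - 801 = -798$)
$\frac{1}{P + g{\left(706 \right)}} = \frac{1}{-635359 - 798} = \frac{1}{-636157} = - \frac{1}{636157}$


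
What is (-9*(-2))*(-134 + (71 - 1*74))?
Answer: -2466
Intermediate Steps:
(-9*(-2))*(-134 + (71 - 1*74)) = 18*(-134 + (71 - 74)) = 18*(-134 - 3) = 18*(-137) = -2466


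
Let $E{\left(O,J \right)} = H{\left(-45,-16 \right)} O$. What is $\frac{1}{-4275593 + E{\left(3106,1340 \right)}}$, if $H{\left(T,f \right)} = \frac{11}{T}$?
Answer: $- \frac{45}{192435851} \approx -2.3384 \cdot 10^{-7}$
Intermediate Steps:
$E{\left(O,J \right)} = - \frac{11 O}{45}$ ($E{\left(O,J \right)} = \frac{11}{-45} O = 11 \left(- \frac{1}{45}\right) O = - \frac{11 O}{45}$)
$\frac{1}{-4275593 + E{\left(3106,1340 \right)}} = \frac{1}{-4275593 - \frac{34166}{45}} = \frac{1}{- \frac{192435851}{45}} = - \frac{45}{192435851}$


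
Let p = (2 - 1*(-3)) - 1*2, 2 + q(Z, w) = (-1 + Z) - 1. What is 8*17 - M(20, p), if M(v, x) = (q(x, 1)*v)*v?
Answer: 536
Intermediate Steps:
q(Z, w) = -4 + Z (q(Z, w) = -2 + ((-1 + Z) - 1) = -2 + (-2 + Z) = -4 + Z)
p = 3 (p = (2 + 3) - 2 = 5 - 2 = 3)
M(v, x) = v²*(-4 + x) (M(v, x) = ((-4 + x)*v)*v = (v*(-4 + x))*v = v²*(-4 + x))
8*17 - M(20, p) = 8*17 - 20²*(-4 + 3) = 136 - 400*(-1) = 136 - 1*(-400) = 136 + 400 = 536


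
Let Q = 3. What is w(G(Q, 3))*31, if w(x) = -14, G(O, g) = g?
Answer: -434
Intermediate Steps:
w(G(Q, 3))*31 = -14*31 = -434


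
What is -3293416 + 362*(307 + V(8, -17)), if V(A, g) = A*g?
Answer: -3231514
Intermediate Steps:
-3293416 + 362*(307 + V(8, -17)) = -3293416 + 362*(307 + 8*(-17)) = -3293416 + 362*(307 - 136) = -3293416 + 362*171 = -3293416 + 61902 = -3231514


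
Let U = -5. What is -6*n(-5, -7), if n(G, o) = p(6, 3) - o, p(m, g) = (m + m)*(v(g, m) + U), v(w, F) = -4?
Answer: 606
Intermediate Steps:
p(m, g) = -18*m (p(m, g) = (m + m)*(-4 - 5) = (2*m)*(-9) = -18*m)
n(G, o) = -108 - o (n(G, o) = -18*6 - o = -108 - o)
-6*n(-5, -7) = -6*(-108 - 1*(-7)) = -6*(-108 + 7) = -6*(-101) = 606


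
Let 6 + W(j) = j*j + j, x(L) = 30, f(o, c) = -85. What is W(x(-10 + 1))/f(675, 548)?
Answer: -924/85 ≈ -10.871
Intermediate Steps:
W(j) = -6 + j + j² (W(j) = -6 + (j*j + j) = -6 + (j² + j) = -6 + (j + j²) = -6 + j + j²)
W(x(-10 + 1))/f(675, 548) = (-6 + 30 + 30²)/(-85) = (-6 + 30 + 900)*(-1/85) = 924*(-1/85) = -924/85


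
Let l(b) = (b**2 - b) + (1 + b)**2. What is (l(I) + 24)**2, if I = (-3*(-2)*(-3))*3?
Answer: 33674809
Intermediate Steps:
I = -54 (I = (6*(-3))*3 = -18*3 = -54)
l(b) = b**2 + (1 + b)**2 - b
(l(I) + 24)**2 = ((1 - 54 + 2*(-54)**2) + 24)**2 = ((1 - 54 + 2*2916) + 24)**2 = ((1 - 54 + 5832) + 24)**2 = (5779 + 24)**2 = 5803**2 = 33674809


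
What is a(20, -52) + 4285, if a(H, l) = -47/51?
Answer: 218488/51 ≈ 4284.1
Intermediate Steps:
a(H, l) = -47/51 (a(H, l) = -47*1/51 = -47/51)
a(20, -52) + 4285 = -47/51 + 4285 = 218488/51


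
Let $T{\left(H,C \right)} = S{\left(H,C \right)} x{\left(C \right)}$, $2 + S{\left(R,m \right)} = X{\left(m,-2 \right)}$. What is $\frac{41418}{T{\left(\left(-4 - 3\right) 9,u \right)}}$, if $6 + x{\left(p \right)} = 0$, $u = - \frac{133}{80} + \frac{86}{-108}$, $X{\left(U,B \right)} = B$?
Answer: $\frac{6903}{4} \approx 1725.8$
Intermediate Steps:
$u = - \frac{5311}{2160}$ ($u = \left(-133\right) \frac{1}{80} + 86 \left(- \frac{1}{108}\right) = - \frac{133}{80} - \frac{43}{54} = - \frac{5311}{2160} \approx -2.4588$)
$x{\left(p \right)} = -6$ ($x{\left(p \right)} = -6 + 0 = -6$)
$S{\left(R,m \right)} = -4$ ($S{\left(R,m \right)} = -2 - 2 = -4$)
$T{\left(H,C \right)} = 24$ ($T{\left(H,C \right)} = \left(-4\right) \left(-6\right) = 24$)
$\frac{41418}{T{\left(\left(-4 - 3\right) 9,u \right)}} = \frac{41418}{24} = 41418 \cdot \frac{1}{24} = \frac{6903}{4}$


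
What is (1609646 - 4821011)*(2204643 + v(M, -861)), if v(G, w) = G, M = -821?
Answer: -7077276837030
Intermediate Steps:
(1609646 - 4821011)*(2204643 + v(M, -861)) = (1609646 - 4821011)*(2204643 - 821) = -3211365*2203822 = -7077276837030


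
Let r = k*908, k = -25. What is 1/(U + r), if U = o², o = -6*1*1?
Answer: -1/22664 ≈ -4.4123e-5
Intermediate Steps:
o = -6 (o = -6*1 = -6)
r = -22700 (r = -25*908 = -22700)
U = 36 (U = (-6)² = 36)
1/(U + r) = 1/(36 - 22700) = 1/(-22664) = -1/22664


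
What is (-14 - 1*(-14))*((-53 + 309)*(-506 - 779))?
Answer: 0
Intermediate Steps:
(-14 - 1*(-14))*((-53 + 309)*(-506 - 779)) = (-14 + 14)*(256*(-1285)) = 0*(-328960) = 0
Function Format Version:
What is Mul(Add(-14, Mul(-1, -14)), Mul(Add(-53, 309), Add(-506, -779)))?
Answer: 0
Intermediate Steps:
Mul(Add(-14, Mul(-1, -14)), Mul(Add(-53, 309), Add(-506, -779))) = Mul(Add(-14, 14), Mul(256, -1285)) = Mul(0, -328960) = 0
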